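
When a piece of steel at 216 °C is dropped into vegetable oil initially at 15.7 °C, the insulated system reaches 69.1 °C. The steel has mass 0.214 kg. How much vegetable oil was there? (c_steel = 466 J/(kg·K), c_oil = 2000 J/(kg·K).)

m ≈ 0.137 kg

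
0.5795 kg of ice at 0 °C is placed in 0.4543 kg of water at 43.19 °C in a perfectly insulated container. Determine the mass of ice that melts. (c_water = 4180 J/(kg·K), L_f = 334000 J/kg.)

Heat available from the water dropping to 0 °C: 0.4543×4180×43.19 = 82017 J.
Melting all 0.5795 kg of ice would need 0.5795×334000 = 193553 J.
82017 J < 193553 J, so only part of the ice melts and the system sits at 0 °C.
m_melt = 82017 / L_f = 0.2456 kg.

m_melted ≈ 0.246 kg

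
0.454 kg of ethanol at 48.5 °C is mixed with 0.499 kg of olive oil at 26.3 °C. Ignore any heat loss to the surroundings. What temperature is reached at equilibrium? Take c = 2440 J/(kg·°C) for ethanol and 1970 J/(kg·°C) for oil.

T_f ≈ 38.1 °C

T_f is the heat-capacity-weighted average of the initial temperatures:
T_f = (1107.8×48.5 + 983.03×26.3) / (1107.8 + 983.03)
    = 79580 / 2090.8 ≈ 38.06 °C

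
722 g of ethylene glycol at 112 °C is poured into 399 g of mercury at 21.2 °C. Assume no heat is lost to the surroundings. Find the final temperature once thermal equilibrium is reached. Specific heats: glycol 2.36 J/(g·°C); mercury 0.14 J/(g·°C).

T_f ≈ 109.1 °C

Conservation of energy gives ΣQ = 0:
722·2.36·(T − 112) + 399·0.14·(T − 21.2) = 0
1703.9(T − 112) + 55.86(T − 21.2) = 0
1759.8 T = 192023
T = 192023 / 1759.8 = 109 °C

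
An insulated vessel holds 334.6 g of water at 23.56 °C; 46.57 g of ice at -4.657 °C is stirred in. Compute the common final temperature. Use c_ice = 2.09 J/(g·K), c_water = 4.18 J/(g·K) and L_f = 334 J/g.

Energy conservation, ΣQ = 0:
ice -4.657→0 °C: 46.57·2.09·4.657 = 453.27
  melt ice: 46.57·334 = 15554
  warm the meltwater: 194.66 T
  water: 1398.6(T − 23.56)
1593.3 T = 32952 − 16008 = 16944
T ≈ 10.63 °C (positive, so assuming full melt was valid).

T_f ≈ 10.6 °C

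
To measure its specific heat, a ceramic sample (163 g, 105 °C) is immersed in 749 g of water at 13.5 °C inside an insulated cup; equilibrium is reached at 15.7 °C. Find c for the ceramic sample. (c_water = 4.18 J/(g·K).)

c ≈ 0.473 J/(g·K)

Heat lost by the ceramic sample = heat gained by the water:
163×c×(105 − 15.7) = 749×4.18×(15.7 − 13.5)
14556 c = 6887.8  ⇒  c ≈ 0.4732 J/(g·K)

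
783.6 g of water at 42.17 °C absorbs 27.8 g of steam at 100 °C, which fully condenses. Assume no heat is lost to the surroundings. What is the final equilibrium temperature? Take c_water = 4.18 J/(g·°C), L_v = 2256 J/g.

T_f ≈ 62.6 °C

Let T be the final temperature. ΣQ_i = 0:
latent heat released on condensation: 27.8×2256 = 62717
  condensed water 100 °C→T: 116.2(T − 100)
  original water: 3275.4(T − 42.17)
3391.7 T = 62717 + 11620 + 138126 = 212463
T ≈ 62.64 °C — below 100 °C, confirming all the steam condensed.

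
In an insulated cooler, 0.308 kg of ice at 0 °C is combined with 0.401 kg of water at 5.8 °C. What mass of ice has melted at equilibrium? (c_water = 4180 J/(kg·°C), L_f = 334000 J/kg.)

Cooling the water to 0 °C releases 0.401·4180·5.8 = 9721.8 J.
Melting all 0.308 kg of ice would need 0.308·334000 = 102872 J.
That's not enough to melt it all — equilibrium is at 0 °C with ice remaining.
m_melted·334000 = 9721.8  ⇒  m_melted ≈ 0.02911 kg.

m_melted ≈ 0.0291 kg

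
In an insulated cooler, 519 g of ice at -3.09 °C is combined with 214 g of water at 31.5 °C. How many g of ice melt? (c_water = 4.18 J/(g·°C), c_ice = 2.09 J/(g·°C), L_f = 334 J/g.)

m_melted ≈ 74.3 g

Cooling the water to 0 °C releases 214×4.18×31.5 = 28177 J.
Of that, 519×2.09×3.09 = 3351.8 J goes to bring the ice to 0 °C, leaving 24826 J.
Melting all 519 g of ice would need 519×334 = 173346 J.
That's not enough to melt it all — equilibrium is at 0 °C with ice remaining.
m_melted×334 = 24826  ⇒  m_melted ≈ 74.33 g.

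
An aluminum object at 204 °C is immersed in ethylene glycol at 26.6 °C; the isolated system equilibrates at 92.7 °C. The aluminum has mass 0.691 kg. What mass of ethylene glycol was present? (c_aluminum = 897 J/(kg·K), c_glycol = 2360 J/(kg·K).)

Heat gained plus heat lost sum to zero:
0.691·897·(92.7 − 204) + m·2360·(92.7 − 26.6) = 0
155996 m = 68987
m = 68987/155996 ≈ 0.4422 kg

m ≈ 0.442 kg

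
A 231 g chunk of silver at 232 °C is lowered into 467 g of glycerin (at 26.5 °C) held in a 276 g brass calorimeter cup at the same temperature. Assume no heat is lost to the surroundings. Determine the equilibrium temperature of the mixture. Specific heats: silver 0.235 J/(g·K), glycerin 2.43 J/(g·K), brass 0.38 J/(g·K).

T_f ≈ 35.1 °C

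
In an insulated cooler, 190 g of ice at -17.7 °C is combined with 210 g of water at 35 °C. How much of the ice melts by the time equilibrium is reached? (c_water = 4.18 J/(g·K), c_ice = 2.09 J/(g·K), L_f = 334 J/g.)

m_melted ≈ 70.9 g

Cooling the water to 0 °C releases 210·4.18·35 = 30723 J.
Warming the ice to 0 °C takes 190·2.09·17.7 = 7028.7 J, leaving 23694 J for melting.
Melting all 190 g of ice would need 190·334 = 63460 J.
Since 23694 < 63460 J, not all the ice melts; equilibrium is at 0 °C.
Mass melted = 23694/334 ≈ 70.94 g.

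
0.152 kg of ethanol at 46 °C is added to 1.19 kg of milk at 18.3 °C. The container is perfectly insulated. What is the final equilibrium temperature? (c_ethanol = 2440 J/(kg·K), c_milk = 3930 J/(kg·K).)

|Q_ethanol| = |Q_milk|:
0.152*2440*(46 − T) = 1.19*3930*(T − 18.3)
370.88(46 − T) = 4676.7(T − 18.3)
5047.6 T = 102644  ⇒  T ≈ 20.34 °C

T_f ≈ 20.3 °C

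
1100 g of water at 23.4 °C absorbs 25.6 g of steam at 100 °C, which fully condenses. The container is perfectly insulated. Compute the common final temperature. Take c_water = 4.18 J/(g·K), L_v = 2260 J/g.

T_f ≈ 37.4 °C

Heat gained plus heat lost sum to zero:
latent heat released on condensation: 25.6·2260 = 57856
  condensed water 100 °C→T: 107.01(T − 100)
  original water: 4598(T − 23.4)
4705 T = 57856 + 10701 + 107593 = 176150
T ≈ 37.44 °C (< 100 °C, so full condensation is consistent).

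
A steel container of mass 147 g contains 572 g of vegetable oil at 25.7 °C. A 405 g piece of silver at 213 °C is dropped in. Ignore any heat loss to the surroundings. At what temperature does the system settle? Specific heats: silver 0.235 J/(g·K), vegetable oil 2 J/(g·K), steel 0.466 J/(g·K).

T_f ≈ 39.3 °C

Net heat exchanged in the isolated system is zero:
405×0.235×(T − 213) + 572×2×(T − 25.7) + 147×0.466×(T − 25.7) = 0
95.17(T − 213) + 1144(T − 25.7) + 68.5(T − 25.7) = 0
1307.7 T = 51434
T = 51434 / 1307.7 = 39.3 °C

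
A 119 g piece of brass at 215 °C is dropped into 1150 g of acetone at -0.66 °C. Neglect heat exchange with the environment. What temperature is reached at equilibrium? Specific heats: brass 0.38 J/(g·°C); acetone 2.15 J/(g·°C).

T_f ≈ 3.2 °C

Let T be the final temperature. ΣQ_i = 0:
119×0.38×(T − 215) + 1150×2.15×(T − (-0.66)) = 0
45.22(T − 215) + 2472.5(T − (-0.66)) = 0
(45.22 + 2472.5) T = 45.22×215 + 2472.5×(-0.66)
T = 8090.4 / 2517.7 = 3.21 °C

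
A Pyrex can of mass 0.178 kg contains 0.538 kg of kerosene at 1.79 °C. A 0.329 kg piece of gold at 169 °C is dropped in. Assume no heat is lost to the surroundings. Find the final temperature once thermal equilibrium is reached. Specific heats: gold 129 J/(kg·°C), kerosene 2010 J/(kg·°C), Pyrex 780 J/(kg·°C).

Heat gained plus heat lost sum to zero:
0.329·129·(T − 169) + 0.538·2010·(T − 1.79) + 0.178·780·(T − 1.79) = 0
42.44(T − 169) + 1081.4(T − 1.79) + 138.84(T − 1.79) = 0
1262.7 T = 9356.7
T ≈ 7.41 °C

T_f ≈ 7.4 °C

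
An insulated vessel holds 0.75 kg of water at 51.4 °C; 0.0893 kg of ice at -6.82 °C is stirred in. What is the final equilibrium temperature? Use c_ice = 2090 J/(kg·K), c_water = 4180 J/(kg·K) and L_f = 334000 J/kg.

Setting the total heat transfer to zero:
warm ice to 0 °C: 0.0893×2090×(0 − (-6.82)) = 1272.9; melt ice: 0.0893×334000 = 29826; meltwater 0→T: 0.0893×4180×T = 373.27 T; water: 3135(T − 51.4)
3508.3 T = 161139 − 31099 = 130040
T ≈ 37.07 °C. Since T > 0 °C, the all-ice-melts assumption holds.

T_f ≈ 37.1 °C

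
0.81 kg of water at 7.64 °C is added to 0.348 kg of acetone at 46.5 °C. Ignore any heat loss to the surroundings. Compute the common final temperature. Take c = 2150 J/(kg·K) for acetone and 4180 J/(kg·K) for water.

T_f ≈ 14.7 °C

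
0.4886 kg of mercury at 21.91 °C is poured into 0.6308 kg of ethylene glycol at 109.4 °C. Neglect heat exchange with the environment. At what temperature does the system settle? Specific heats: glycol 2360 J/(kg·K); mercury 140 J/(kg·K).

T_f ≈ 105.6 °C

T_f is the heat-capacity-weighted average of the initial temperatures:
T_f = (1488.7*109.4 + 68.4*21.91) / (1488.7 + 68.4)
    = 164361 / 1557.1 ≈ 105.56 °C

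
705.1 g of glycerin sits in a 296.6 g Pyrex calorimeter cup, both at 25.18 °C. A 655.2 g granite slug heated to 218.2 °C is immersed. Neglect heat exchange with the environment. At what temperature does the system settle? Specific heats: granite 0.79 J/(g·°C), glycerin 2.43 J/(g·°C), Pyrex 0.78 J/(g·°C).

T_f ≈ 65.8 °C

Conservation of energy gives ΣQ = 0:
655.2·0.79·(T − 218.2) + 705.1·2.43·(T − 25.18) + 296.6·0.78·(T − 25.18) = 0
517.61(T − 218.2) + 1713.4(T − 25.18) + 231.35(T − 25.18) = 0
(517.61 + 1713.4 + 231.35) T = 517.61·218.2 + 1713.4·25.18 + 231.35·25.18
T = 161911 / 2462.3 = 65.8 °C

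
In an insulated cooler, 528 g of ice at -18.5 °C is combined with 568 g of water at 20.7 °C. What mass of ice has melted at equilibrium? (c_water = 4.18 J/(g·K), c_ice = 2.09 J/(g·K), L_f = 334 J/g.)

Cooling the water to 0 °C releases 568×4.18×20.7 = 49147 J.
Of that, 528×2.09×18.5 = 20415 J goes to bring the ice to 0 °C, leaving 28732 J.
Fully melting the ice requires m_ice L_f = 528×334 = 176352 J.
28732 J < 176352 J, so only part of the ice melts and the system sits at 0 °C.
m_melt = 28732 / L_f = 86.02 g.

m_melted ≈ 86 g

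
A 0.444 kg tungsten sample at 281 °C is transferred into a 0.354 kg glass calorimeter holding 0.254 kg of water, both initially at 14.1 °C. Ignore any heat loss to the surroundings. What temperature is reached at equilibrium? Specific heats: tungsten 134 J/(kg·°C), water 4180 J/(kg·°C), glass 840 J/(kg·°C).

T_f ≈ 25.3 °C

With ΣQ=0 the equilibrium temperature is the m·c-weighted mean:
T_f = (59.5×281 + 1061.7×14.1 + 297.36×14.1) / (59.5 + 1061.7 + 297.36)
    = 35881 / 1418.6 ≈ 25.29 °C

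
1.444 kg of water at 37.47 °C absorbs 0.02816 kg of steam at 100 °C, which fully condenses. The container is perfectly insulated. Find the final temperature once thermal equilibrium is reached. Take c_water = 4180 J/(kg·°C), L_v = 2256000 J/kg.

T_f ≈ 49.0 °C

Heat gained plus heat lost sum to zero:
steam→water at 100 °C releases m L_v = 0.02816·2256000 = 63529; condensed water 100 °C→T: 117.71(T − 100); original water: 6035.9(T − 37.47)
6153.6 T = 63529 + 11771 + 226166 = 301466
T ≈ 48.99 °C (< 100 °C, so full condensation is consistent).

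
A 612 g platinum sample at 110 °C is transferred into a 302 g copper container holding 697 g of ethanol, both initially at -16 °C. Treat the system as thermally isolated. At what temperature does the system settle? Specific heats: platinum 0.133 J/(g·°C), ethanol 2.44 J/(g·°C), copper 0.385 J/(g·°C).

T_f ≈ -10.6 °C

Energy conservation, ΣQ = 0:
612*0.133*(T − 110) + 697*2.44*(T − (-16)) + 302*0.385*(T − (-16)) = 0
81.4(T − 110) + 1700.7(T − (-16)) + 116.27(T − (-16)) = 0
(81.4 + 1700.7 + 116.27) T = 81.4*110 + 1700.7*(-16) + 116.27*(-16)
T = -20118 / 1898.3 = -10.6 °C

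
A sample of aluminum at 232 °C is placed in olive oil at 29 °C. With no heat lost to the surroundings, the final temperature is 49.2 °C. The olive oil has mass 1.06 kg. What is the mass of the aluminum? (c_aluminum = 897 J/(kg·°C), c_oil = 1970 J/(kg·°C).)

m ≈ 0.257 kg

Heat lost by the aluminum = heat gained by the oil:
m·897·(232 − 49.2) = 1.06·1970·(49.2 − 29)
163972 m = 42182  ⇒  m ≈ 0.2572 kg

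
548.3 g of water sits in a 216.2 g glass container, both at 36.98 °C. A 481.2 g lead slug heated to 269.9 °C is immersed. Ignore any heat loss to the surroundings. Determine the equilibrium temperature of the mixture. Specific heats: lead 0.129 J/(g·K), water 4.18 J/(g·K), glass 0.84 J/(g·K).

Net heat exchanged in the isolated system is zero:
481.2×0.129×(T − 269.9) + 548.3×4.18×(T − 36.98) + 216.2×0.84×(T − 36.98) = 0
62.07(T − 269.9) + 2291.9(T − 36.98) + 181.61(T − 36.98) = 0
2535.6 T = 108224
T ≈ 42.68 °C

T_f ≈ 42.7 °C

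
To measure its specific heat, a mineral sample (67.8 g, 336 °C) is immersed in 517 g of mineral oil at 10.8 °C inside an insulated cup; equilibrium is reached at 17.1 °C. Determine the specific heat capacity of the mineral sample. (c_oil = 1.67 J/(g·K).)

c ≈ 0.252 J/(g·K)

m_s c (T_s − T_f) = m_oil c_oil (T_f − T_0):
67.8×c×(336 − 17.1) = 517×1.67×(17.1 − 10.8)
21621 c = 5439.4  ⇒  c ≈ 0.2516 J/(g·K)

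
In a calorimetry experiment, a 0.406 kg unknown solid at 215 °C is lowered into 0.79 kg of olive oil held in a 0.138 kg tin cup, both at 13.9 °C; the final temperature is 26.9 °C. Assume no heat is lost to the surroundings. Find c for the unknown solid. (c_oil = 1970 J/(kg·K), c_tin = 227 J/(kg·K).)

Net heat exchanged in the isolated system is zero:
0.406·c·(26.9 − 215) + 0.79·1970·(26.9 − 13.9) + 0.138·227·(26.9 − 13.9) = 0
-76.37 c = -20639
c = -20639/-76.37 ≈ 270.3 J/(kg·K)

c ≈ 270 J/(kg·K)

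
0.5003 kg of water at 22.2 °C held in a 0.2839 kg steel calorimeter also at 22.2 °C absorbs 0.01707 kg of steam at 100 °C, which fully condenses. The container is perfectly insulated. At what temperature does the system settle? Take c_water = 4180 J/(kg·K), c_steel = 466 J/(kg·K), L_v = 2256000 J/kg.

T_f ≈ 41.4 °C

Let T be the final temperature. ΣQ_i = 0:
condense steam: −0.01707×2256000 = −38510; condensate cools 100→T: 0.01707×4180×(T − 100) = 71.35(T − 100); water warms: 0.5003×4180×(T − 22.2) = 2091.3(T − 22.2); cup: 132.3(T − 22.2)
2294.9 T = 38510 + 7135.3 + 49363 = 95008
T ≈ 41.40 °C — below 100 °C, confirming all the steam condensed.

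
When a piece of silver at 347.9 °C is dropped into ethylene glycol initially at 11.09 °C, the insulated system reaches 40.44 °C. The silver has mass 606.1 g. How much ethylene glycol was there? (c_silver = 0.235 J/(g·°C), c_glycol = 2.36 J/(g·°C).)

m ≈ 632 g

Heat lost by the silver = heat gained by the glycol:
606.1×0.235×(347.9 − 40.44) = m×2.36×(40.44 − 11.09)
69.27 m = 43793  ⇒  m ≈ 632.2 g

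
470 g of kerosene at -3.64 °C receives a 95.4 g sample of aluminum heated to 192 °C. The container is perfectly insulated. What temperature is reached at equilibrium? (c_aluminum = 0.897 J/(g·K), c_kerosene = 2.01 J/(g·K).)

T_f ≈ 12.6 °C

Net heat exchanged in the isolated system is zero:
95.4×0.897×(T − 192) + 470×2.01×(T − (-3.64)) = 0
85.57(T − 192) + 944.7(T − (-3.64)) = 0
1030.3 T = 12991
T = 12991 / 1030.3 = 12.6 °C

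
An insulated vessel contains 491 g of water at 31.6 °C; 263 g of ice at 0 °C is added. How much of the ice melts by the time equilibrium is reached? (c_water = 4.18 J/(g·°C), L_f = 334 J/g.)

m_melted ≈ 194 g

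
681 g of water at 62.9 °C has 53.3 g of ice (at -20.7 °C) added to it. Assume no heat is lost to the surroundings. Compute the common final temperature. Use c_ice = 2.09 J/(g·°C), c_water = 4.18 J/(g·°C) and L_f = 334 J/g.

T_f ≈ 51.8 °C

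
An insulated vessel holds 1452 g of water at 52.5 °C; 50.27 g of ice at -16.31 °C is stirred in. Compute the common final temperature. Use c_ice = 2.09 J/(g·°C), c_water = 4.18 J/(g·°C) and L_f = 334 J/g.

T_f ≈ 47.8 °C

Energy balance with sensible and latent terms:
warm ice to 0 °C: 50.27×2.09×(0 − (-16.31)) = 1713.6; fusion: m_ice L_f = 50.27×334 = 16790; meltwater 0→T: 50.27×4.18×T = 210.13 T; water: 6069.4(T − 52.5)
6279.5 T = 318641 − 18504 = 300138
T ≈ 47.80 °C (positive, so assuming full melt was valid).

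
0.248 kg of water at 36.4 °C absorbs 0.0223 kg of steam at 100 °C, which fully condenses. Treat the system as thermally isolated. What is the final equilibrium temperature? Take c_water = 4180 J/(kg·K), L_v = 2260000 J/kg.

T_f ≈ 86.3 °C

Setting the total heat transfer to zero:
condense steam: −0.0223·2260000 = −50398
  condensate cools 100→T: 0.0223·4180·(T − 100) = 93.21(T − 100)
  original water: 1036.6(T − 36.4)
1129.9 T = 50398 + 9321.4 + 37734 = 97453
T ≈ 86.25 °C, under the boiling point, so the assumption holds.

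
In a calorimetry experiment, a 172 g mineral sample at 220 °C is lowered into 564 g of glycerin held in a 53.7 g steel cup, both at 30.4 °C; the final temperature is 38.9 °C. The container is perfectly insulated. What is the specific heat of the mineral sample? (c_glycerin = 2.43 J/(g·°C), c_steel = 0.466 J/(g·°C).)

Taking heat into each body as positive, Σ m c ΔT = 0:
172·c·(38.9 − 220) + 564·2.43·(38.9 − 30.4) + 53.7·0.466·(38.9 − 30.4) = 0
-31149 c = -11862
c = -11862/-31149 ≈ 0.3808 J/(g·°C)

c ≈ 0.381 J/(g·°C)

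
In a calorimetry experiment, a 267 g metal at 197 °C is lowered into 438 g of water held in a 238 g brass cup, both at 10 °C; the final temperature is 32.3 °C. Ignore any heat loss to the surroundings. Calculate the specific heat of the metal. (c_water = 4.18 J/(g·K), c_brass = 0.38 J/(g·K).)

c ≈ 0.974 J/(g·K)

Energy conservation, ΣQ = 0:
267·c·(32.3 − 197) + 438·4.18·(32.3 − 10) + 238·0.38·(32.3 − 10) = 0
-43975 c = -42845
c = -42845/-43975 ≈ 0.9743 J/(g·K)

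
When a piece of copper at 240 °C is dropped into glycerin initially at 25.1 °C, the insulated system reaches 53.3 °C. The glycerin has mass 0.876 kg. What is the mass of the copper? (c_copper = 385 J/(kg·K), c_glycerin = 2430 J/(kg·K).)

m ≈ 0.835 kg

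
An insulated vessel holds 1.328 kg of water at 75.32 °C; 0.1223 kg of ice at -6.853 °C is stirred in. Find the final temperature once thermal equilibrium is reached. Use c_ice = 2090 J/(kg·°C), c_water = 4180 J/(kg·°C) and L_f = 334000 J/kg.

T_f ≈ 61.9 °C

Net heat exchanged in the isolated system is zero:
ice -6.853→0 °C: 0.1223×2090×6.853 = 1751.7
  melt ice: 0.1223×334000 = 40848
  meltwater 0→T: 0.1223×4180×T = 511.21 T
  water: 5551(T − 75.32)
6062.3 T = 418104 − 42600 = 375504
T ≈ 61.94 °C. Since T > 0 °C, the all-ice-melts assumption holds.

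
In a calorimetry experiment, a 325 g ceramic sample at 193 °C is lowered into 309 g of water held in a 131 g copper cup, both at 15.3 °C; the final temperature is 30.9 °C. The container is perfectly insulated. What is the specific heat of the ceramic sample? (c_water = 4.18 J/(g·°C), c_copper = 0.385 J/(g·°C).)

Energy conservation, ΣQ = 0:
325·c·(30.9 − 193) + 309·4.18·(30.9 − 15.3) + 131·0.385·(30.9 − 15.3) = 0
-52682 c = -20936
c = -20936/-52682 ≈ 0.3974 J/(g·°C)

c ≈ 0.397 J/(g·°C)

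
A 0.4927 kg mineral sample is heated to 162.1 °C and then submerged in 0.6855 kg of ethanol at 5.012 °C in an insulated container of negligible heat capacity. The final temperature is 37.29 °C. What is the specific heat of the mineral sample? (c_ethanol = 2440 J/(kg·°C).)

m_s c (T_s − T_f) = m_ethanol c_ethanol (T_f − T_0):
0.4927×c×(162.1 − 37.29) = 0.6855×2440×(37.29 − 5.012)
61.49 c = 53989  ⇒  c ≈ 878 J/(kg·°C)

c ≈ 878 J/(kg·°C)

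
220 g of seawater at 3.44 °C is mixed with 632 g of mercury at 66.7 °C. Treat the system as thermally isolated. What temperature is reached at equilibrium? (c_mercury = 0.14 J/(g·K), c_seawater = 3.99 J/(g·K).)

Setting the total heat transfer to zero:
632*0.14*(T − 66.7) + 220*3.99*(T − 3.44) = 0
(88.48 + 877.8) T = 88.48*66.7 + 877.8*3.44
T ≈ 9.23 °C

T_f ≈ 9.2 °C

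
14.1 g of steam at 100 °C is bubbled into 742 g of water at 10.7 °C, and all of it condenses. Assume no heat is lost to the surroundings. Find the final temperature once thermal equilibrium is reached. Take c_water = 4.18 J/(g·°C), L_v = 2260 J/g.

Heat gained plus heat lost sum to zero:
condense steam: −14.1·2260 = −31866
  condensate cools 100→T: 14.1·4.18·(T − 100) = 58.94(T − 100)
  water warms: 742·4.18·(T − 10.7) = 3101.6(T − 10.7)
3160.5 T = 31866 + 5893.8 + 33187 = 70946
T ≈ 22.45 °C — below 100 °C, confirming all the steam condensed.

T_f ≈ 22.4 °C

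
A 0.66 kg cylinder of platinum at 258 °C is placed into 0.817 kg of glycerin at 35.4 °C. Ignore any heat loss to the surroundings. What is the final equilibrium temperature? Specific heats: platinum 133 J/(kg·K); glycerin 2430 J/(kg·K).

T_f ≈ 44.8 °C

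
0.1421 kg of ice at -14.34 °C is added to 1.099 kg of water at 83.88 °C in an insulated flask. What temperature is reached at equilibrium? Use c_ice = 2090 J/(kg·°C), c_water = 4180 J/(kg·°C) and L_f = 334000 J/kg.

T_f ≈ 64.3 °C

Taking heat into each body as positive, Σ m c ΔT = 0:
ice -14.34→0 °C: 0.1421·2090·14.34 = 4258.8; fusion: m_ice L_f = 0.1421·334000 = 47461; meltwater 0→T: 0.1421·4180·T = 593.98 T; water: 4593.8(T − 83.88)
5187.8 T = 385330 − 51720 = 333609
T ≈ 64.31 °C (positive, so assuming full melt was valid).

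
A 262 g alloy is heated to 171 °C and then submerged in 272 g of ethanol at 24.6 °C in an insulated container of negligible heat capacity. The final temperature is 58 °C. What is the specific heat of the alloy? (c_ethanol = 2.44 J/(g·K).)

c ≈ 0.749 J/(g·K)

m_s c (T_s − T_f) = m_ethanol c_ethanol (T_f − T_0):
262×c×(171 − 58) = 272×2.44×(58 − 24.6)
29606 c = 22167  ⇒  c ≈ 0.7487 J/(g·K)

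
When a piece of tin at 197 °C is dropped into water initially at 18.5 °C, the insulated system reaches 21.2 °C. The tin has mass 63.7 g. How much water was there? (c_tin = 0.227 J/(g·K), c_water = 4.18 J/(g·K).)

Heat lost by the tin = heat gained by the water:
63.7·0.227·(197 − 21.2) = m·4.18·(21.2 − 18.5)
11.29 m = 2542.1  ⇒  m ≈ 225.2 g

m ≈ 225 g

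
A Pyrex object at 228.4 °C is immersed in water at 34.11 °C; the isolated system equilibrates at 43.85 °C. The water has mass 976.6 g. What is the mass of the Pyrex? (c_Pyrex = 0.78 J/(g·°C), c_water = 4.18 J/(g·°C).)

m ≈ 276 g

Heat lost by the Pyrex = heat gained by the water:
m·0.78·(228.4 − 43.85) = 976.6·4.18·(43.85 − 34.11)
143.95 m = 39761  ⇒  m ≈ 276.2 g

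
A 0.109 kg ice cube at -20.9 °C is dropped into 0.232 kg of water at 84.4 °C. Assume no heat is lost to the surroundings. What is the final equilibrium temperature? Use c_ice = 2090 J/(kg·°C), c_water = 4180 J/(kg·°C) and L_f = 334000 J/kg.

T_f ≈ 28.5 °C

Let T be the final temperature. ΣQ_i = 0:
ice -20.9→0 °C: 0.109×2090×20.9 = 4761.2
  melt ice: 0.109×334000 = 36406
  warm the meltwater: 455.62 T
  water cools: 0.232×4180×(T − 84.4) = 969.76(T − 84.4)
1425.4 T = 81848 − 41167 = 40681
T ≈ 28.54 °C — above 0 °C, consistent with complete melting.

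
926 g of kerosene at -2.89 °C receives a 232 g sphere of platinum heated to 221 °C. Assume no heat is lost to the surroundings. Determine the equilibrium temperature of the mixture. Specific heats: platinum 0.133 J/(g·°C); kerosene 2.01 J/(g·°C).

T_f ≈ 0.8 °C

With ΣQ=0 the equilibrium temperature is the m·c-weighted mean:
T_f = (30.86·221 + 1861.3·(-2.89)) / (30.86 + 1861.3)
    = 1440.1 / 1892.1 ≈ 0.76 °C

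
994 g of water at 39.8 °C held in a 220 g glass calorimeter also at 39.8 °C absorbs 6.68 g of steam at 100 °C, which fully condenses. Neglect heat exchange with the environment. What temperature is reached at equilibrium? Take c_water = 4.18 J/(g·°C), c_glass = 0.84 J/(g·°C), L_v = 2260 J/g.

Setting the total heat transfer to zero:
latent heat released on condensation: 6.68·2260 = 15097
  condensed water 100 °C→T: 27.92(T − 100)
  original water: 4154.9(T − 39.8)
  glass cup: 220·0.84·(T − 39.8) = 184.8(T − 39.8)
4367.6 T = 15097 + 2792.2 + 172721 = 190610
T ≈ 43.64 °C, under the boiling point, so the assumption holds.

T_f ≈ 43.6 °C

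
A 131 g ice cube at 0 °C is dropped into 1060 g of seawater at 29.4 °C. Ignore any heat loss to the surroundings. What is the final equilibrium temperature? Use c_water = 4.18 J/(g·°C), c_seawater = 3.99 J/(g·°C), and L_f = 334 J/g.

T_f ≈ 16.9 °C

Net heat exchanged in the isolated system is zero:
fusion: m_ice L_f = 131×334 = 43754
  meltwater 0→T: 131×4.18×T = 547.58 T
  seawater cools: 1060×3.99×(T − 29.4) = 4229.4(T − 29.4)
4777 T = 124344 − 43754 = 80590
T ≈ 16.87 °C (positive, so assuming full melt was valid).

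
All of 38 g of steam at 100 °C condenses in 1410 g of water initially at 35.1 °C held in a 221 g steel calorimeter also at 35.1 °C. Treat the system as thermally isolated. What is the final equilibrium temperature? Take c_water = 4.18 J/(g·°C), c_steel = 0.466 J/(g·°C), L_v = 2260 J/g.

Energy balance with sensible and latent terms:
condense steam: −38·2260 = −85880; condensed water 100 °C→T: 158.84(T − 100); water warms: 1410·4.18·(T − 35.1) = 5893.8(T − 35.1); steel cup: 221·0.466·(T − 35.1) = 102.99(T − 35.1)
6155.6 T = 85880 + 15884 + 210487 = 312251
T ≈ 50.73 °C, under the boiling point, so the assumption holds.

T_f ≈ 50.7 °C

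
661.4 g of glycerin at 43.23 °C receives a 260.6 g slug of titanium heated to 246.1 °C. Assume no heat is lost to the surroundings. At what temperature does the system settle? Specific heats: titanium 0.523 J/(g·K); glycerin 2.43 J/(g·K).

Set heat shed by the hot body equal to heat absorbed by the cold body:
260.6·0.523·(246.1 − T) = 661.4·2.43·(T − 43.23)
136.29(246.1 − T) = 1607.2(T − 43.23)
1743.5 T = 103021  ⇒  T ≈ 59.09 °C

T_f ≈ 59.1 °C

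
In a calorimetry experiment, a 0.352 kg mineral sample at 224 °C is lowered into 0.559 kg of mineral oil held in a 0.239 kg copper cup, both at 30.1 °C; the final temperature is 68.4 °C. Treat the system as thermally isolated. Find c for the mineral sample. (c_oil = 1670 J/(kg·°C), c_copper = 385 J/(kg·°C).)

Conservation of energy gives ΣQ = 0:
0.352×c×(68.4 − 224) + 0.559×1670×(68.4 − 30.1) + 0.239×385×(68.4 − 30.1) = 0
-54.77 c = -39278
c = -39278/-54.77 ≈ 717.1 J/(kg·°C)

c ≈ 717 J/(kg·°C)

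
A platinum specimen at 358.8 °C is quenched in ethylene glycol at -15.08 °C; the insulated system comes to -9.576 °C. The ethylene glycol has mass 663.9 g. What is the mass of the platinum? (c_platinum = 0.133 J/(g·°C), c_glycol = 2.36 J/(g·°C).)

m ≈ 176 g

Energy conservation, ΣQ = 0:
m·0.133·(-9.576 − 358.8) + 663.9·2.36·(-9.576 − (-15.08)) = 0
-48.99 m = -8623.7
m = -8623.7/-48.99 ≈ 176 g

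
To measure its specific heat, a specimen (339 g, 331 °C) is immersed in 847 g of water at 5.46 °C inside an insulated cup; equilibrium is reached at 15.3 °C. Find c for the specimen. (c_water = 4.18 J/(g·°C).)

Net heat exchanged in the isolated system is zero:
339×c×(15.3 − 331) + 847×4.18×(15.3 − 5.46) = 0
-107022 c = -34838
c = -34838/-107022 ≈ 0.3255 J/(g·°C)

c ≈ 0.326 J/(g·°C)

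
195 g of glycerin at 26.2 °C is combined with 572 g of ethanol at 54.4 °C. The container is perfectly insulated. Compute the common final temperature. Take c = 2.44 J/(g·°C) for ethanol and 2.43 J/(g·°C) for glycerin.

T_f ≈ 47.3 °C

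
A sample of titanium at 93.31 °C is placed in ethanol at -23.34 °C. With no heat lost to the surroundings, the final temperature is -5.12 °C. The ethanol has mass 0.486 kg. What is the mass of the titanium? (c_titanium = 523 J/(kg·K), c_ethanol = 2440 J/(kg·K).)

Setting the total heat transfer to zero:
m·523·(-5.12 − 93.31) + 0.486·2440·(-5.12 − (-23.34)) = 0
-51479 m = -21606
m = -21606/-51479 ≈ 0.4197 kg

m ≈ 0.42 kg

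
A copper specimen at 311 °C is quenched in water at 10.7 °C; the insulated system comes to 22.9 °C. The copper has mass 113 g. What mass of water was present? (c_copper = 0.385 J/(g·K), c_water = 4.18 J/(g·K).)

m ≈ 246 g

Heat lost by the copper = heat gained by the water:
113×0.385×(311 − 22.9) = m×4.18×(22.9 − 10.7)
51 m = 12534  ⇒  m ≈ 245.8 g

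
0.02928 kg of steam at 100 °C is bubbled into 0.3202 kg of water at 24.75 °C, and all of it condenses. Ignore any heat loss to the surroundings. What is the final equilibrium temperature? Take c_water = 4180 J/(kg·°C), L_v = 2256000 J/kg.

T_f ≈ 76.3 °C

Setting the total heat transfer to zero:
condense steam: −0.02928×2256000 = −66056; condensate cools 100→T: 0.02928×4180×(T − 100) = 122.39(T − 100); water warms: 0.3202×4180×(T − 24.75) = 1338.4(T − 24.75)
1460.8 T = 66056 + 12239 + 33126 = 111421
T ≈ 76.27 °C — below 100 °C, confirming all the steam condensed.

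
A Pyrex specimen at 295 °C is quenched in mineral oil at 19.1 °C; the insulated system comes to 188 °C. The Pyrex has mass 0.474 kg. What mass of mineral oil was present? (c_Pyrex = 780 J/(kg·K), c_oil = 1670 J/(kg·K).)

m ≈ 0.14 kg

Let T be the final temperature. ΣQ_i = 0:
0.474·780·(188 − 295) + m·1670·(188 − 19.1) = 0
282063 m = 39560
m = 39560/282063 ≈ 0.1403 kg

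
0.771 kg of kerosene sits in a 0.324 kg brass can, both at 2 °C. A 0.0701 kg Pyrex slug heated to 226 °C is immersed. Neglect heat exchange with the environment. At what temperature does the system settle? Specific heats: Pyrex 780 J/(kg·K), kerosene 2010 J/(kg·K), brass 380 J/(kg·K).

Conservation of energy gives ΣQ = 0:
0.0701*780*(T − 226) + 0.771*2010*(T − 2) + 0.324*380*(T − 2) = 0
54.68(T − 226) + 1549.7(T − 2) + 123.12(T − 2) = 0
1727.5 T = 15703
T = 15703 / 1727.5 = 9.09 °C

T_f ≈ 9.1 °C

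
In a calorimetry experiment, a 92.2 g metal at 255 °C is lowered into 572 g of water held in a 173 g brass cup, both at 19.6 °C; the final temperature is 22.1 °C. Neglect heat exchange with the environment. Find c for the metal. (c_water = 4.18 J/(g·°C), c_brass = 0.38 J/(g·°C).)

Net heat exchanged in the isolated system is zero:
92.2·c·(22.1 − 255) + 572·4.18·(22.1 − 19.6) + 173·0.38·(22.1 − 19.6) = 0
-21473 c = -6141.8
c = -6141.8/-21473 ≈ 0.286 J/(g·°C)

c ≈ 0.286 J/(g·°C)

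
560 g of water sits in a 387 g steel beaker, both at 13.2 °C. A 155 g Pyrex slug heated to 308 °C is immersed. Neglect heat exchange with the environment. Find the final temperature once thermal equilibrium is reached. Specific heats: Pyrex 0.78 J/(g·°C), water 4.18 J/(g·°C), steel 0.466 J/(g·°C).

T_f ≈ 26.7 °C

Conservation of energy gives ΣQ = 0:
155×0.78×(T − 308) + 560×4.18×(T − 13.2) + 387×0.466×(T − 13.2) = 0
120.9(T − 308) + 2340.8(T − 13.2) + 180.34(T − 13.2) = 0
(120.9 + 2340.8 + 180.34) T = 120.9×308 + 2340.8×13.2 + 180.34×13.2
T ≈ 26.69 °C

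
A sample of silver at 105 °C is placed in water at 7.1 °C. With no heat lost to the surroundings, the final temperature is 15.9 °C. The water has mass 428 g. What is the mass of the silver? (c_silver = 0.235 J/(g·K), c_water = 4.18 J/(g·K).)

Heat lost by the silver = heat gained by the water:
m×0.235×(105 − 15.9) = 428×4.18×(15.9 − 7.1)
20.94 m = 15744  ⇒  m ≈ 751.9 g

m ≈ 752 g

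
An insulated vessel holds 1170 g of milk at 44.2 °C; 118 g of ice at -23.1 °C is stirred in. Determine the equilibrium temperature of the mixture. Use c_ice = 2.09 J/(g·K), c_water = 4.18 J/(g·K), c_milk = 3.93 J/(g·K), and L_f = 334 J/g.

Sum of m c ΔT and latent-heat terms is zero:
ice -23.1→0 °C: 118×2.09×23.1 = 5696.9; fusion: m_ice L_f = 118×334 = 39412; warm the meltwater: 493.24 T; milk: 4598.1(T − 44.2)
5091.3 T = 203236 − 45109 = 158127
T ≈ 31.06 °C — above 0 °C, consistent with complete melting.

T_f ≈ 31.1 °C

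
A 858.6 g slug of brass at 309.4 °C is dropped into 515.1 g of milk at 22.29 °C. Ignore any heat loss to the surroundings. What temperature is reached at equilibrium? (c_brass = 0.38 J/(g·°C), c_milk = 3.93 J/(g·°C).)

Net heat exchanged in the isolated system is zero:
858.6·0.38·(T − 309.4) + 515.1·3.93·(T − 22.29) = 0
326.27(T − 309.4) + 2024.3(T − 22.29) = 0
(326.27 + 2024.3) T = 326.27·309.4 + 2024.3·22.29
T = 146070/2350.6 ≈ 62.14 °C

T_f ≈ 62.1 °C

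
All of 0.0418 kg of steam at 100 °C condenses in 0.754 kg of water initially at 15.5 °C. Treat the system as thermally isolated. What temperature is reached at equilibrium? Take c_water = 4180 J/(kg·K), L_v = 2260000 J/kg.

T_f ≈ 48.3 °C

Net heat exchanged in the isolated system is zero:
steam→water at 100 °C releases m L_v = 0.0418×2260000 = 94468
  condensed water 100 °C→T: 174.72(T − 100)
  water warms: 0.754×4180×(T − 15.5) = 3151.7(T − 15.5)
3326.4 T = 94468 + 17472 + 48852 = 160792
T ≈ 48.34 °C, under the boiling point, so the assumption holds.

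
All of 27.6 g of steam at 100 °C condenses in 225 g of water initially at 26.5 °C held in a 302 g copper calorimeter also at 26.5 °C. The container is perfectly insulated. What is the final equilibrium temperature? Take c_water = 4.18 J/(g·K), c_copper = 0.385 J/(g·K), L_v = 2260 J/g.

Energy conservation, ΣQ = 0:
steam→water at 100 °C releases m L_v = 27.6×2260 = 62376; condensate cools 100→T: 27.6×4.18×(T − 100) = 115.37(T − 100); water warms: 225×4.18×(T − 26.5) = 940.5(T − 26.5); cup: 116.27(T − 26.5)
1172.1 T = 62376 + 11537 + 28004 = 101917
T ≈ 86.95 °C — below 100 °C, confirming all the steam condensed.

T_f ≈ 86.9 °C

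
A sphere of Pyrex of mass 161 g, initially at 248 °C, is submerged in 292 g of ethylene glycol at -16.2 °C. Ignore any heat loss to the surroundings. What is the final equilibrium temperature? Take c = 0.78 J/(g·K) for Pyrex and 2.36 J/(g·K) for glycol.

Net heat exchanged in the isolated system is zero:
161*0.78*(T − 248) + 292*2.36*(T − (-16.2)) = 0
125.58(T − 248) + 689.12(T − (-16.2)) = 0
814.7 T = 19980
T ≈ 24.52 °C

T_f ≈ 24.5 °C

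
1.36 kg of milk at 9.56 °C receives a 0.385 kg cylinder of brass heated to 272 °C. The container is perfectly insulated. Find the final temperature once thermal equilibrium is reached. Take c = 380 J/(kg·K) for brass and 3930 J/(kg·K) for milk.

T_f ≈ 16.6 °C

Energy conservation, ΣQ = 0:
0.385*380*(T − 272) + 1.36*3930*(T − 9.56) = 0
146.3(T − 272) + 5344.8(T − 9.56) = 0
(146.3 + 5344.8) T = 146.3*272 + 5344.8*9.56
T ≈ 16.55 °C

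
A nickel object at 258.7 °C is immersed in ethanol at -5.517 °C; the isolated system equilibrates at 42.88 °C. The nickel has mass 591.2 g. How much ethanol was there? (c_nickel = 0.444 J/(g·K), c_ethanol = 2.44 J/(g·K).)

Heat lost by the nickel = heat gained by the ethanol:
591.2·0.444·(258.7 − 42.88) = m·2.44·(42.88 − (-5.517))
118.09 m = 56651  ⇒  m ≈ 479.7 g

m ≈ 480 g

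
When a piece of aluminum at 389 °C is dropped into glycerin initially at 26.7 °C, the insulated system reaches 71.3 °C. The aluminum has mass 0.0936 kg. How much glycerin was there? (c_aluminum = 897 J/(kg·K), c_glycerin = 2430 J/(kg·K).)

Conservation of energy gives ΣQ = 0:
0.0936·897·(71.3 − 389) + m·2430·(71.3 − 26.7) = 0
108378 m = 26674
m = 26674/108378 ≈ 0.2461 kg

m ≈ 0.246 kg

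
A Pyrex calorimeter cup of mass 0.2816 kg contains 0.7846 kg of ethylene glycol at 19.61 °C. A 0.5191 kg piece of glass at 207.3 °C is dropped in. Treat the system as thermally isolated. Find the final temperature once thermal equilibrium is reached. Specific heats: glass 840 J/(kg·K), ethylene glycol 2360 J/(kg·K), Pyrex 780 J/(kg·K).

T_f ≈ 52.3 °C

Net heat exchanged in the isolated system is zero:
0.5191×840×(T − 207.3) + 0.7846×2360×(T − 19.61) + 0.2816×780×(T − 19.61) = 0
(436.04 + 1851.7 + 219.65) T = 436.04×207.3 + 1851.7×19.61 + 219.65×19.61
T = 131010 / 2507.3 = 52.3 °C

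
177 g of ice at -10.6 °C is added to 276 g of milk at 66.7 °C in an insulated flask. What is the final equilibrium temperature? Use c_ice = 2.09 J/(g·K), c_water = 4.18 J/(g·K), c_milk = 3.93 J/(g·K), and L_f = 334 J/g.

T_f ≈ 5.1 °C

Taking heat into each body as positive, Σ m c ΔT = 0:
ice -10.6→0 °C: 177·2.09·10.6 = 3921.3; melt ice: 177·334 = 59118; warm the meltwater: 739.86 T; milk cools: 276·3.93·(T − 66.7) = 1084.7(T − 66.7)
1824.5 T = 72348 − 63039 = 9308.9
T ≈ 5.10 °C — above 0 °C, consistent with complete melting.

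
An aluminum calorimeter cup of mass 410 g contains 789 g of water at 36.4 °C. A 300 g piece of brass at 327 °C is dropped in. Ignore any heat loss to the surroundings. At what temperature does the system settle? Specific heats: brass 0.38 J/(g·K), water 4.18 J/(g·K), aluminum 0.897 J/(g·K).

T_f ≈ 45.2 °C

Energy conservation, ΣQ = 0:
300·0.38·(T − 327) + 789·4.18·(T − 36.4) + 410·0.897·(T − 36.4) = 0
114(T − 327) + 3298(T − 36.4) + 367.77(T − 36.4) = 0
3779.8 T = 170713
T = 170713 / 3779.8 = 45.2 °C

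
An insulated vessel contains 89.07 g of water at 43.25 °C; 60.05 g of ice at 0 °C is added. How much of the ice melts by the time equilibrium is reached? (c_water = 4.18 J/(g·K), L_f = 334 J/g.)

Heat available from the water dropping to 0 °C: 89.07×4.18×43.25 = 16103 J.
Fully melting the ice requires m_ice L_f = 60.05×334 = 20057 J.
16103 J < 20057 J, so only part of the ice melts and the system sits at 0 °C.
Mass melted = 16103/334 ≈ 48.21 g.

m_melted ≈ 48.2 g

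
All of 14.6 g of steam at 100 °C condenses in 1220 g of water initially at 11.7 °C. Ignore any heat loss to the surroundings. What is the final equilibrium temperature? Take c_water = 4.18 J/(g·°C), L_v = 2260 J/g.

T_f ≈ 19.1 °C

Heat gained plus heat lost sum to zero:
latent heat released on condensation: 14.6·2260 = 32996
  condensate cools 100→T: 14.6·4.18·(T − 100) = 61.03(T − 100)
  water warms: 1220·4.18·(T − 11.7) = 5099.6(T − 11.7)
5160.6 T = 32996 + 6102.8 + 59665 = 98764
T ≈ 19.14 °C (< 100 °C, so full condensation is consistent).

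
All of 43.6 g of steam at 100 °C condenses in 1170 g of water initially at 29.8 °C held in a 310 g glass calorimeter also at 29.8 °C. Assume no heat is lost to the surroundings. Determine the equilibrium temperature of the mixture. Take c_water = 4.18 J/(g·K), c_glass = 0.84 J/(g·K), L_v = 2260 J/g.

T_f ≈ 50.7 °C

Energy conservation, ΣQ = 0:
steam→water at 100 °C releases m L_v = 43.6×2260 = 98536
  condensed water 100 °C→T: 182.25(T − 100)
  water warms: 1170×4.18×(T − 29.8) = 4890.6(T − 29.8)
  cup: 260.4(T − 29.8)
5333.2 T = 98536 + 18225 + 153500 = 270261
T ≈ 50.67 °C (< 100 °C, so full condensation is consistent).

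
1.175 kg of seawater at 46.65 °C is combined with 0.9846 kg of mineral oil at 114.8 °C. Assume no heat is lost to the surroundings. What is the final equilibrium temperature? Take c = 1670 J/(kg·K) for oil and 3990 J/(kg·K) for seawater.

T_f ≈ 64.3 °C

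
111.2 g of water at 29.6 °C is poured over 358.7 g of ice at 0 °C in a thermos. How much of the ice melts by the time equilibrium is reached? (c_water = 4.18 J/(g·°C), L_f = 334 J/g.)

Cooling the water to 0 °C releases 111.2·4.18·29.6 = 13759 J.
Fully melting the ice requires m_ice L_f = 358.7·334 = 119806 J.
13759 J < 119806 J, so only part of the ice melts and the system sits at 0 °C.
m_melt = 13759 / L_f = 41.19 g.

m_melted ≈ 41.2 g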